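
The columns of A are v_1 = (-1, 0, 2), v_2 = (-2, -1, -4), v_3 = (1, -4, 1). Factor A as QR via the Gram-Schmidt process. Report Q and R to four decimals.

v_1 = (-1, 0, 2); ‖v_1‖ = 2.2361, so e_1 = (-0.4472, 0.0000, 0.8944).
e_1·v_2 = (-0.4472)·(-2) + 0.0000·(-1) + 0.8944·(-4) = -2.6833.
u_2 = v_2 + 2.6833·e_1 = (-3.2000, -1.0000, -1.6000).
‖u_2‖ = 3.7148, so e_2 = (-0.8614, -0.2692, -0.4307).
e_1·v_3 = (-0.4472)·1 + 0.0000·(-4) + 0.8944·1 = 0.4472; e_2·v_3 = (-0.8614)·1 + (-0.2692)·(-4) + (-0.4307)·1 = -0.2154.
u_3 = v_3 − 0.4472·e_1 + 0.2154·e_2 = (1.0145, -4.0580, 0.5072).
‖u_3‖ = 4.2135, so e_3 = (0.2408, -0.9631, 0.1204).

Q = [[-0.4472, -0.8614, 0.2408], [0.0000, -0.2692, -0.9631], [0.8944, -0.4307, 0.1204]], R = [[2.2361, -2.6833, 0.4472], [0.0000, 3.7148, -0.2154], [0.0000, 0.0000, 4.2135]]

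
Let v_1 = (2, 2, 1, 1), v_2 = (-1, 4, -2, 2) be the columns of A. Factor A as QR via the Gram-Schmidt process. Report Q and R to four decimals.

v_1 = (2, 2, 1, 1); ‖v_1‖ = 3.1623, so e_1 = (0.6325, 0.6325, 0.3162, 0.3162).
e_1·v_2 = 0.6325·(-1) + 0.6325·4 + 0.3162·(-2) + 0.3162·2 = 1.8974.
u_2 = v_2 − 1.8974·e_1 = (-2.2000, 2.8000, -2.6000, 1.4000).
‖u_2‖ = 4.6260, so e_2 = (-0.4756, 0.6053, -0.5620, 0.3026).

Q = [[0.6325, -0.4756], [0.6325, 0.6053], [0.3162, -0.5620], [0.3162, 0.3026]], R = [[3.1623, 1.8974], [0.0000, 4.6260]]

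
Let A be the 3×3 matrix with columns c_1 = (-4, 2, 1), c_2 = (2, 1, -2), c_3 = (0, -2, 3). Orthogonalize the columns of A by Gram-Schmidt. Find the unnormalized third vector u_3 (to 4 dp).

c_1 = (-4, 2, 1); ‖c_1‖ = 4.5826, so e_1 = (-0.8729, 0.4364, 0.2182).
e_1·c_2 = (-0.8729)·2 + 0.4364·1 + 0.2182·(-2) = -1.7457.
u_2 = c_2 + 1.7457·e_1 = (0.4762, 1.7619, -1.6190).
‖u_2‖ = 2.4398, so e_2 = (0.1952, 0.7222, -0.6636).
e_1·c_3 = (-0.8729)·0 + 0.4364·(-2) + 0.2182·3 = -0.2182; e_2·c_3 = 0.1952·0 + 0.7222·(-2) + (-0.6636)·3 = -3.4352.
u_3 = c_3 + 0.2182·e_1 + 3.4352·e_2 = (0.4800, 0.5760, 0.7680).

u_3 = (0.4800, 0.5760, 0.7680)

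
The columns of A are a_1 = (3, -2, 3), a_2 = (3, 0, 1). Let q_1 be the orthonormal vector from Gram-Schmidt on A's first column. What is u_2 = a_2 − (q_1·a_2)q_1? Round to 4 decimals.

a_1 = (3, -2, 3); ‖a_1‖ = 4.6904, so q_1 = (0.6396, -0.4264, 0.6396).
q_1·a_2 = 0.6396·3 + (-0.4264)·0 + 0.6396·1 = 2.5584.
u_2 = a_2 − 2.5584·q_1 = (1.3636, 1.0909, -0.6364).

u_2 = (1.3636, 1.0909, -0.6364)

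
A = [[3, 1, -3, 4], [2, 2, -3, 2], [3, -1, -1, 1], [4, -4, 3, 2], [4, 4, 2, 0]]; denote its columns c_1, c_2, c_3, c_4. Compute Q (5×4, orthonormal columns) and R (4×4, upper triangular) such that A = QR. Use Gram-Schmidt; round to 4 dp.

c_1 = (3, 2, 3, 4, 4); ‖c_1‖ = 7.3485, so e_1 = (0.4082, 0.2722, 0.4082, 0.5443, 0.5443).
e_1·c_2 = 0.4082·1 + 0.2722·2 + 0.4082·(-1) + 0.5443·(-4) + 0.5443·4 = 0.5443.
u_2 = c_2 − 0.5443·e_1 = (0.7778, 1.8519, -1.2222, -4.2963, 3.7037).
‖u_2‖ = 6.1403, so e_2 = (0.1267, 0.3016, -0.1990, -0.6997, 0.6032).
e_1·c_3 = 0.4082·(-3) + 0.2722·(-3) + 0.4082·(-1) + 0.5443·3 + 0.5443·2 = 0.2722; e_2·c_3 = 0.1267·(-3) + 0.3016·(-3) + (-0.1990)·(-1) + (-0.6997)·3 + 0.6032·2 = -1.9784.
u_3 = c_3 − 0.2722·e_1 + 1.9784·e_2 = (-2.8605, -2.4774, -1.5049, 1.4676, 3.0452).
‖u_3‖ = 5.2926, so e_3 = (-0.5405, -0.4681, -0.2843, 0.2773, 0.5754).
e_1·c_4 = 0.4082·4 + 0.2722·2 + 0.4082·1 + 0.5443·2 + 0.5443·0 = 3.6742; e_2·c_4 = 0.1267·4 + 0.3016·2 + (-0.1990)·1 + (-0.6997)·2 + 0.6032·0 = -0.4886; e_3·c_4 = (-0.5405)·4 + (-0.4681)·2 + (-0.2843)·1 + 0.2773·2 + 0.5754·0 = -2.8278.
u_4 = c_4 − 3.6742·e_1 + 0.4886·e_2 + 2.8278·e_3 = (1.0335, -0.1763, -1.4013, 0.4423, -0.0783).
‖u_4‖ = 1.8068, so e_4 = (0.5720, -0.0976, -0.7756, 0.2448, -0.0433).

Q = [[0.4082, 0.1267, -0.5405, 0.5720], [0.2722, 0.3016, -0.4681, -0.0976], [0.4082, -0.1990, -0.2843, -0.7756], [0.5443, -0.6997, 0.2773, 0.2448], [0.5443, 0.6032, 0.5754, -0.0433]], R = [[7.3485, 0.5443, 0.2722, 3.6742], [0.0000, 6.1403, -1.9784, -0.4886], [0.0000, 0.0000, 5.2926, -2.8278], [0.0000, 0.0000, 0.0000, 1.8068]]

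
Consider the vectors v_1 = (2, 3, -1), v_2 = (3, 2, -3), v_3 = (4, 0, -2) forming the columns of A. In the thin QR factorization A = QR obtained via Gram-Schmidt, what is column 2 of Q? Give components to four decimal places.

e_2 = (0.3520, -0.4987, -0.7921)

v_1 = (2, 3, -1); ‖v_1‖ = 3.7417, so e_1 = (0.5345, 0.8018, -0.2673).
e_1·v_2 = 0.5345·3 + 0.8018·2 + (-0.2673)·(-3) = 4.0089.
u_2 = v_2 − 4.0089·e_1 = (0.8571, -1.2143, -1.9286).
‖u_2‖ = 2.4349, so e_2 = (0.3520, -0.4987, -0.7921).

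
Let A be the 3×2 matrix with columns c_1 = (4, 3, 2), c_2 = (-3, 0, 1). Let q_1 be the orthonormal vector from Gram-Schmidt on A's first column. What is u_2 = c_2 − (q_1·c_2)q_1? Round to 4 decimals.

c_1 = (4, 3, 2); ‖c_1‖ = 5.3852, so q_1 = (0.7428, 0.5571, 0.3714).
q_1·c_2 = 0.7428·(-3) + 0.5571·0 + 0.3714·1 = -1.8570.
u_2 = c_2 + 1.8570·q_1 = (-1.6207, 1.0345, 1.6897).

u_2 = (-1.6207, 1.0345, 1.6897)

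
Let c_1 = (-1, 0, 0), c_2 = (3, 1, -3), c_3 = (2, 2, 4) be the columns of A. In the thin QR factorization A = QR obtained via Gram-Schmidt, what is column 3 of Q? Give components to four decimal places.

q_1 = c_1/‖c_1‖ = (-1, 0, 0)/1.0000 = (-1.0000, 0.0000, 0.0000).
r_{12} = q_1·c_2 = -3.0000.
u_2 = c_2 + 3.0000·q_1 = (0.0000, 1.0000, -3.0000).
‖u_2‖ = 3.1623, so q_2 = (0.0000, 0.3162, -0.9487).
r_{13} = q_1·c_3 = -2.0000; r_{23} = q_2·c_3 = -3.1623.
u_3 = c_3 + 2.0000·q_1 + 3.1623·q_2 = (0.0000, 3.0000, 1.0000).
‖u_3‖ = 3.1623, so q_3 = (0.0000, 0.9487, 0.3162).

q_3 = (0.0000, 0.9487, 0.3162)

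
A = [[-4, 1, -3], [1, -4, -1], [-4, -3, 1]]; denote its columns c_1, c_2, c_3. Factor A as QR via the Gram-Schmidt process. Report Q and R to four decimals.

c_1 = (-4, 1, -4); ‖c_1‖ = 5.7446, so q_1 = (-0.6963, 0.1741, -0.6963).
q_1·c_2 = (-0.6963)·1 + 0.1741·(-4) + (-0.6963)·(-3) = 0.6963.
u_2 = c_2 − 0.6963·q_1 = (1.4848, -4.1212, -2.5152).
‖u_2‖ = 5.0513, so q_2 = (0.2940, -0.8159, -0.4979).
q_1·c_3 = (-0.6963)·(-3) + 0.1741·(-1) + (-0.6963)·1 = 1.2185; q_2·c_3 = 0.2940·(-3) + (-0.8159)·(-1) + (-0.4979)·1 = -0.5639.
u_3 = c_3 − 1.2185·q_1 + 0.5639·q_2 = (-1.9857, -1.6722, 1.5677).
‖u_3‖ = 3.0327, so q_3 = (-0.6548, -0.5514, 0.5169).

Q = [[-0.6963, 0.2940, -0.6548], [0.1741, -0.8159, -0.5514], [-0.6963, -0.4979, 0.5169]], R = [[5.7446, 0.6963, 1.2185], [0.0000, 5.0513, -0.5639], [0.0000, 0.0000, 3.0327]]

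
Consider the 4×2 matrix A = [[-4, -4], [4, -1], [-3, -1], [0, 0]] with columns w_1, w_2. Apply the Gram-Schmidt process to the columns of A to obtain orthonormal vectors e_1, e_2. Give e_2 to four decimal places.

w_1 = (-4, 4, -3, 0); ‖w_1‖ = 6.4031, so e_1 = (-0.6247, 0.6247, -0.4685, 0.0000).
e_1·w_2 = (-0.6247)·(-4) + 0.6247·(-1) + (-0.4685)·(-1) + 0.0000·0 = 2.3426.
u_2 = w_2 − 2.3426·e_1 = (-2.5366, -2.4634, 0.0976, 0.0000).
‖u_2‖ = 3.5373, so e_2 = (-0.7171, -0.6964, 0.0276, 0.0000).

e_2 = (-0.7171, -0.6964, 0.0276, 0.0000)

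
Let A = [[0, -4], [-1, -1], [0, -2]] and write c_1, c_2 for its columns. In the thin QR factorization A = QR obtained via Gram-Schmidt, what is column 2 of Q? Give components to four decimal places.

c_1 = (0, -1, 0); ‖c_1‖ = 1.0000, so q_1 = (0.0000, -1.0000, 0.0000).
q_1·c_2 = 0.0000·(-4) + (-1.0000)·(-1) + 0.0000·(-2) = 1.0000.
u_2 = c_2 − 1.0000·q_1 = (-4.0000, 0.0000, -2.0000).
‖u_2‖ = 4.4721, so q_2 = (-0.8944, 0.0000, -0.4472).

q_2 = (-0.8944, 0.0000, -0.4472)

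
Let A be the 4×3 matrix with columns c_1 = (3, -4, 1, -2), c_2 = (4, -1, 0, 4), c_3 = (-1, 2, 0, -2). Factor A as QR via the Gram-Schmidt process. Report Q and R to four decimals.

q_1 = c_1/‖c_1‖ = (3, -4, 1, -2)/5.4772 = (0.5477, -0.7303, 0.1826, -0.3651).
r_{12} = q_1·c_2 = 1.4606.
u_2 = c_2 − 1.4606·q_1 = (3.2000, 0.0667, -0.2667, 4.5333).
‖u_2‖ = 5.5558, so q_2 = (0.5760, 0.0120, -0.0480, 0.8160).
r_{13} = q_1·c_3 = -1.2780; r_{23} = q_2·c_3 = -2.1839.
u_3 = c_3 + 1.2780·q_1 + 2.1839·q_2 = (0.9579, 1.0929, 0.1285, -0.6847).
‖u_3‖ = 1.6116, so q_3 = (0.5944, 0.6781, 0.0797, -0.4248).

Q = [[0.5477, 0.5760, 0.5944], [-0.7303, 0.0120, 0.6781], [0.1826, -0.0480, 0.0797], [-0.3651, 0.8160, -0.4248]], R = [[5.4772, 1.4606, -1.2780], [0.0000, 5.5558, -2.1839], [0.0000, 0.0000, 1.6116]]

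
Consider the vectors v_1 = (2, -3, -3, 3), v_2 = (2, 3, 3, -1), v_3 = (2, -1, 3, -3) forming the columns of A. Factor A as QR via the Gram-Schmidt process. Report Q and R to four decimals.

Q = [[0.3592, 0.8374, 0.2871], [-0.5388, 0.3663, -0.6986], [-0.5388, 0.3663, 0.3158], [0.5388, 0.1744, -0.5742]], R = [[5.5678, -3.0533, -1.9757], [0.0000, 3.6983, 1.8840], [0.0000, 0.0000, 3.9430]]

v_1 = (2, -3, -3, 3); ‖v_1‖ = 5.5678, so e_1 = (0.3592, -0.5388, -0.5388, 0.5388).
e_1·v_2 = 0.3592·2 + (-0.5388)·3 + (-0.5388)·3 + 0.5388·(-1) = -3.0533.
u_2 = v_2 + 3.0533·e_1 = (3.0968, 1.3548, 1.3548, 0.6452).
‖u_2‖ = 3.6983, so e_2 = (0.8374, 0.3663, 0.3663, 0.1744).
e_1·v_3 = 0.3592·2 + (-0.5388)·(-1) + (-0.5388)·3 + 0.5388·(-3) = -1.9757; e_2·v_3 = 0.8374·2 + 0.3663·(-1) + 0.3663·3 + 0.1744·(-3) = 1.8840.
u_3 = v_3 + 1.9757·e_1 − 1.8840·e_2 = (1.1321, -2.7547, 1.2453, -2.2642).
‖u_3‖ = 3.9430, so e_3 = (0.2871, -0.6986, 0.3158, -0.5742).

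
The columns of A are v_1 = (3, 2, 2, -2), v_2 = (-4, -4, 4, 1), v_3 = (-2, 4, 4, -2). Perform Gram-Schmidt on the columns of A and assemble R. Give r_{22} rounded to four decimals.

v_1 = (3, 2, 2, -2); ‖v_1‖ = 4.5826, so e_1 = (0.6547, 0.4364, 0.4364, -0.4364).
e_1·v_2 = 0.6547·(-4) + 0.4364·(-4) + 0.4364·4 + (-0.4364)·1 = -3.0551.
u_2 = v_2 + 3.0551·e_1 = (-2.0000, -2.6667, 5.3333, -0.3333).
r_{22} = ‖u_2‖ = 6.2981.

r_{22} = 6.2981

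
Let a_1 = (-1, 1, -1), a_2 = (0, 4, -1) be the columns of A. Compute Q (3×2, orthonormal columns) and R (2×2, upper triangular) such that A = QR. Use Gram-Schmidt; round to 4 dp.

Q = [[-0.5774, 0.5661], [0.5774, 0.7926], [-0.5774, 0.2265]], R = [[1.7321, 2.8868], [0.0000, 2.9439]]

a_1 = (-1, 1, -1); ‖a_1‖ = 1.7321, so q_1 = (-0.5774, 0.5774, -0.5774).
q_1·a_2 = (-0.5774)·0 + 0.5774·4 + (-0.5774)·(-1) = 2.8868.
u_2 = a_2 − 2.8868·q_1 = (1.6667, 2.3333, 0.6667).
‖u_2‖ = 2.9439, so q_2 = (0.5661, 0.7926, 0.2265).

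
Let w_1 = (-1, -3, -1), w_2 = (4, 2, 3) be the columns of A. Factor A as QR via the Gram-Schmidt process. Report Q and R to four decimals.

w_1 = (-1, -3, -1); ‖w_1‖ = 3.3166, so e_1 = (-0.3015, -0.9045, -0.3015).
e_1·w_2 = (-0.3015)·4 + (-0.9045)·2 + (-0.3015)·3 = -3.9196.
u_2 = w_2 + 3.9196·e_1 = (2.8182, -1.5455, 1.8182).
‖u_2‖ = 3.6927, so e_2 = (0.7632, -0.4185, 0.4924).

Q = [[-0.3015, 0.7632], [-0.9045, -0.4185], [-0.3015, 0.4924]], R = [[3.3166, -3.9196], [0.0000, 3.6927]]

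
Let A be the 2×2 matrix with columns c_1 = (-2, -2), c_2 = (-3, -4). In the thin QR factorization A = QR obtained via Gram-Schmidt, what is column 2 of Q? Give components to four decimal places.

q_2 = (0.7071, -0.7071)

q_1 = c_1/‖c_1‖ = (-2, -2)/2.8284 = (-0.7071, -0.7071).
r_{12} = q_1·c_2 = 4.9497.
u_2 = c_2 − 4.9497·q_1 = (0.5000, -0.5000).
‖u_2‖ = 0.7071, so q_2 = (0.7071, -0.7071).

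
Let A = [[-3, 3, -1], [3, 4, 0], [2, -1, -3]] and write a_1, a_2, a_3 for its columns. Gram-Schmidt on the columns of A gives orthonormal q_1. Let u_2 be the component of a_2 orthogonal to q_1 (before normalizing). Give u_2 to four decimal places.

u_2 = (3.1364, 3.8636, -1.0909)

q_1 = a_1/‖a_1‖ = (-3, 3, 2)/4.6904 = (-0.6396, 0.6396, 0.4264).
r_{12} = q_1·a_2 = 0.2132.
u_2 = a_2 − 0.2132·q_1 = (3.1364, 3.8636, -1.0909).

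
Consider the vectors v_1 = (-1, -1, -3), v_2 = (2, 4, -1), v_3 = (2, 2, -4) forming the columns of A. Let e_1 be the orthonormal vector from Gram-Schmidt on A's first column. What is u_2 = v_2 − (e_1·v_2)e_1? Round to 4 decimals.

e_1 = v_1/‖v_1‖ = (-1, -1, -3)/3.3166 = (-0.3015, -0.3015, -0.9045).
r_{12} = e_1·v_2 = -0.9045.
u_2 = v_2 + 0.9045·e_1 = (1.7273, 3.7273, -1.8182).

u_2 = (1.7273, 3.7273, -1.8182)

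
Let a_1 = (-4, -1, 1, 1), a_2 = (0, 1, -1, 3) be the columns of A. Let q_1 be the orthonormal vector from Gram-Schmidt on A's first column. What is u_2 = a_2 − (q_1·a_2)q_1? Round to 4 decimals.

q_1 = a_1/‖a_1‖ = (-4, -1, 1, 1)/4.3589 = (-0.9177, -0.2294, 0.2294, 0.2294).
r_{12} = q_1·a_2 = 0.2294.
u_2 = a_2 − 0.2294·q_1 = (0.2105, 1.0526, -1.0526, 2.9474).

u_2 = (0.2105, 1.0526, -1.0526, 2.9474)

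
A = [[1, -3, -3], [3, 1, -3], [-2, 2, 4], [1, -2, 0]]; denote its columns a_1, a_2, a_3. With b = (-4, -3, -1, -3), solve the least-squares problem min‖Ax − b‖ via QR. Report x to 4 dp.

x = (-1.8027, 0.8197, -0.8980)

e_1 = a_1/‖a_1‖ = (1, 3, -2, 1)/3.8730 = (0.2582, 0.7746, -0.5164, 0.2582).
r_{12} = e_1·a_2 = -1.5492.
u_2 = a_2 + 1.5492·e_1 = (-2.6000, 2.2000, 1.2000, -1.6000).
‖u_2‖ = 3.9497, so e_2 = (-0.6583, 0.5570, 0.3038, -0.4051).
r_{13} = e_1·a_3 = -5.1640; r_{23} = e_2·a_3 = 1.5191.
u_3 = a_3 + 5.1640·e_1 − 1.5191·e_2 = (-0.6667, 0.1538, 0.8718, 1.9487).
‖u_3‖ = 2.2418, so e_3 = (-0.2974, 0.0686, 0.3889, 0.8693).
Qᵀb = (-3.6148, 1.8736, -2.0130).
Back-substitute: x_3 = -2.0130/2.2418 = -0.8980.
x_2 = (1.8736 − 1.5191·(-0.8980))/3.9497 = 0.8197.
x_1 = (-3.6148 + 1.5492·0.8197 + 5.1640·(-0.8980))/3.8730 = -1.8027.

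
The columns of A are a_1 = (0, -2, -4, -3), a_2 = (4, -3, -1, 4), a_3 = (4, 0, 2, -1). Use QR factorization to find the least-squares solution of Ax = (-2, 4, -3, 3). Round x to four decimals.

x = (-0.3265, 0.0865, -0.9284)

e_1 = a_1/‖a_1‖ = (0, -2, -4, -3)/5.3852 = (0.0000, -0.3714, -0.7428, -0.5571).
r_{12} = e_1·a_2 = -0.3714.
u_2 = a_2 + 0.3714·e_1 = (4.0000, -3.1379, -1.2759, 3.7931).
‖u_2‖ = 6.4701, so e_2 = (0.6182, -0.4850, -0.1972, 0.5863).
r_{13} = e_1·a_3 = -0.9285; r_{23} = e_2·a_3 = 1.4923.
u_3 = a_3 + 0.9285·e_1 − 1.4923·e_2 = (3.0774, 0.3789, 1.6046, -2.3921).
‖u_3‖ = 4.2321, so e_3 = (0.7272, 0.0895, 0.3791, -0.5652).
Qᵀb = (-0.9285, -0.8261, -3.9293).
Back-substitute: x_3 = -3.9293/4.2321 = -0.9284.
x_2 = (-0.8261 − 1.4923·(-0.9284))/6.4701 = 0.0865.
x_1 = (-0.9285 + 0.3714·0.0865 + 0.9285·(-0.9284))/5.3852 = -0.3265.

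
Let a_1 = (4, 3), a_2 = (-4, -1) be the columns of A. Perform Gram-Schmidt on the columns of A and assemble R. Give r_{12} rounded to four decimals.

r_{12} = -3.8000

a_1 = (4, 3); ‖a_1‖ = 5.0000, so e_1 = (0.8000, 0.6000).
r_{12} = e_1·a_2 = -3.8000.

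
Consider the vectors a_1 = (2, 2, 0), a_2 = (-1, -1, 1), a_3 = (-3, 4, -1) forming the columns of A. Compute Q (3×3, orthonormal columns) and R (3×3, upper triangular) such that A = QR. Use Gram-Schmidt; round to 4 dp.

Q = [[0.7071, 0.0000, -0.7071], [0.7071, 0.0000, 0.7071], [0.0000, 1.0000, 0.0000]], R = [[2.8284, -1.4142, 0.7071], [0.0000, 1.0000, -1.0000], [0.0000, 0.0000, 4.9497]]

q_1 = a_1/‖a_1‖ = (2, 2, 0)/2.8284 = (0.7071, 0.7071, 0.0000).
r_{12} = q_1·a_2 = -1.4142.
u_2 = a_2 + 1.4142·q_1 = (0.0000, 0.0000, 1.0000).
‖u_2‖ = 1.0000, so q_2 = (0.0000, 0.0000, 1.0000).
r_{13} = q_1·a_3 = 0.7071; r_{23} = q_2·a_3 = -1.0000.
u_3 = a_3 − 0.7071·q_1 + 1.0000·q_2 = (-3.5000, 3.5000, 0.0000).
‖u_3‖ = 4.9497, so q_3 = (-0.7071, 0.7071, 0.0000).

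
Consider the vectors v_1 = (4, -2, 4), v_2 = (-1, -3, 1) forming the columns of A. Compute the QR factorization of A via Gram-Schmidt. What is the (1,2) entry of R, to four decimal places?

r_{12} = 1.0000

v_1 = (4, -2, 4); ‖v_1‖ = 6.0000, so q_1 = (0.6667, -0.3333, 0.6667).
r_{12} = q_1·v_2 = 1.0000.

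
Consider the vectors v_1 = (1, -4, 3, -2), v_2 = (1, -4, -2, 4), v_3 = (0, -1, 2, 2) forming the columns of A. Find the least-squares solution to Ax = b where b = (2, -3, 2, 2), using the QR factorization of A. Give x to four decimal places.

v_1 = (1, -4, 3, -2); ‖v_1‖ = 5.4772, so q_1 = (0.1826, -0.7303, 0.5477, -0.3651).
q_1·v_2 = 0.1826·1 + (-0.7303)·(-4) + 0.5477·(-2) + (-0.3651)·4 = 0.5477.
u_2 = v_2 − 0.5477·q_1 = (0.9000, -3.6000, -2.3000, 4.2000).
‖u_2‖ = 6.0581, so q_2 = (0.1486, -0.5943, -0.3797, 0.6933).
q_1·v_3 = 0.1826·0 + (-0.7303)·(-1) + 0.5477·2 + (-0.3651)·2 = 1.0954; q_2·v_3 = 0.1486·0 + (-0.5943)·(-1) + (-0.3797)·2 + 0.6933·2 = 1.2215.
u_3 = v_3 − 1.0954·q_1 − 1.2215·q_2 = (-0.3815, 0.5259, 1.8638, 1.5531).
‖u_3‖ = 2.5116, so q_3 = (-0.1519, 0.2094, 0.7421, 0.6184).
Qᵀb = (2.9212, 2.7071, 1.7890).
Back-substitute: x_3 = 1.7890/2.5116 = 0.7123.
x_2 = (2.7071 − 1.2215·0.7123)/6.0581 = 0.3032.
x_1 = (2.9212 − 0.5477·0.3032 − 1.0954·0.7123)/5.4772 = 0.3605.

x = (0.3605, 0.3032, 0.7123)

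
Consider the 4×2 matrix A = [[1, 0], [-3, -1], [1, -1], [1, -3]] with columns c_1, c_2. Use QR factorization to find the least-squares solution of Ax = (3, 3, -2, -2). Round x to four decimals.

x = (-0.8015, 0.3817)

c_1 = (1, -3, 1, 1); ‖c_1‖ = 3.4641, so e_1 = (0.2887, -0.8660, 0.2887, 0.2887).
e_1·c_2 = 0.2887·0 + (-0.8660)·(-1) + 0.2887·(-1) + 0.2887·(-3) = -0.2887.
u_2 = c_2 + 0.2887·e_1 = (0.0833, -1.2500, -0.9167, -2.9167).
‖u_2‖ = 3.3040, so e_2 = (0.0252, -0.3783, -0.2774, -0.8828).
Qᵀb = (-2.8868, 1.2611).
Back-substitute: x_2 = 1.2611/3.3040 = 0.3817.
x_1 = (-2.8868 + 0.2887·0.3817)/3.4641 = -0.8015.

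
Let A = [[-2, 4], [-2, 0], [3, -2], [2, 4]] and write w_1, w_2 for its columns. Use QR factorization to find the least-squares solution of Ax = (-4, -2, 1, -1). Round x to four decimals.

e_1 = w_1/‖w_1‖ = (-2, -2, 3, 2)/4.5826 = (-0.4364, -0.4364, 0.6547, 0.4364).
r_{12} = e_1·w_2 = -1.3093.
u_2 = w_2 + 1.3093·e_1 = (3.4286, -0.5714, -1.1429, 4.5714).
‖u_2‖ = 5.8554, so e_2 = (0.5855, -0.0976, -0.1952, 0.7807).
Qᵀb = (2.8368, -3.1229).
Back-substitute: x_2 = -3.1229/5.8554 = -0.5333.
x_1 = (2.8368 + 1.3093·(-0.5333))/4.5826 = 0.4667.

x = (0.4667, -0.5333)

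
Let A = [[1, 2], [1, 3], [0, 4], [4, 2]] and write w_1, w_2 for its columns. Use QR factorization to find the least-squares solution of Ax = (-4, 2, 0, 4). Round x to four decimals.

w_1 = (1, 1, 0, 4); ‖w_1‖ = 4.2426, so q_1 = (0.2357, 0.2357, 0.0000, 0.9428).
q_1·w_2 = 0.2357·2 + 0.2357·3 + 0.0000·4 + 0.9428·2 = 3.0641.
u_2 = w_2 − 3.0641·q_1 = (1.2778, 2.2778, 4.0000, -0.8889).
‖u_2‖ = 4.8591, so q_2 = (0.2630, 0.4688, 0.8232, -0.1829).
Qᵀb = (3.2998, -0.8461).
Back-substitute: x_2 = -0.8461/4.8591 = -0.1741.
x_1 = (3.2998 − 3.0641·(-0.1741))/4.2426 = 0.9035.

x = (0.9035, -0.1741)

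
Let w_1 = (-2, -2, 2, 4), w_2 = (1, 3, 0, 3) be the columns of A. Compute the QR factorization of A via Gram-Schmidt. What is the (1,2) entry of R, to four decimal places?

r_{12} = 0.7559

w_1 = (-2, -2, 2, 4); ‖w_1‖ = 5.2915, so q_1 = (-0.3780, -0.3780, 0.3780, 0.7559).
r_{12} = q_1·w_2 = 0.7559.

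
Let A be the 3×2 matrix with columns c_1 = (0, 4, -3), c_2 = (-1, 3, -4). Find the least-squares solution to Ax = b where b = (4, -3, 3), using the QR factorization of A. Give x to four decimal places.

x = (0.7297, -1.6351)

c_1 = (0, 4, -3); ‖c_1‖ = 5.0000, so e_1 = (0.0000, 0.8000, -0.6000).
e_1·c_2 = 0.0000·(-1) + 0.8000·3 + (-0.6000)·(-4) = 4.8000.
u_2 = c_2 − 4.8000·e_1 = (-1.0000, -0.8400, -1.1200).
‖u_2‖ = 1.7205, so e_2 = (-0.5812, -0.4882, -0.6510).
Qᵀb = (-4.2000, -2.8132).
Back-substitute: x_2 = -2.8132/1.7205 = -1.6351.
x_1 = (-4.2000 − 4.8000·(-1.6351))/5.0000 = 0.7297.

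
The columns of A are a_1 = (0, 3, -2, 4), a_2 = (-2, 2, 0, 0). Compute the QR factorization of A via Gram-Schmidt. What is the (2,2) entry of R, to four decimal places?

a_1 = (0, 3, -2, 4); ‖a_1‖ = 5.3852, so e_1 = (0.0000, 0.5571, -0.3714, 0.7428).
e_1·a_2 = 0.0000·(-2) + 0.5571·2 + (-0.3714)·0 + 0.7428·0 = 1.1142.
u_2 = a_2 − 1.1142·e_1 = (-2.0000, 1.3793, 0.4138, -0.8276).
r_{22} = ‖u_2‖ = 2.5997.

r_{22} = 2.5997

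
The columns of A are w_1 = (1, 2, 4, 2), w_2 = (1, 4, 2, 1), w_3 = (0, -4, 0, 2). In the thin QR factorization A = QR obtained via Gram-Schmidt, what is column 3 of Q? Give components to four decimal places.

w_1 = (1, 2, 4, 2); ‖w_1‖ = 5.0000, so q_1 = (0.2000, 0.4000, 0.8000, 0.4000).
q_1·w_2 = 0.2000·1 + 0.4000·4 + 0.8000·2 + 0.4000·1 = 3.8000.
u_2 = w_2 − 3.8000·q_1 = (0.2400, 2.4800, -1.0400, -0.5200).
‖u_2‖ = 2.7495, so q_2 = (0.0873, 0.9020, -0.3782, -0.1891).
q_1·w_3 = 0.2000·0 + 0.4000·(-4) + 0.8000·0 + 0.4000·2 = -0.8000; q_2·w_3 = 0.0873·0 + 0.9020·(-4) + (-0.3782)·0 + (-0.1891)·2 = -3.9861.
u_3 = w_3 + 0.8000·q_1 + 3.9861·q_2 = (0.5079, -0.0847, -0.8677, 1.5661).
‖u_3‖ = 1.8630, so q_3 = (0.2726, -0.0454, -0.4658, 0.8406).

q_3 = (0.2726, -0.0454, -0.4658, 0.8406)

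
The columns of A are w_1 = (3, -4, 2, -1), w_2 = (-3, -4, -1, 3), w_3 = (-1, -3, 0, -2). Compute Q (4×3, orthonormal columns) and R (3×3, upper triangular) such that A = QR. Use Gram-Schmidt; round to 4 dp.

Q = [[0.5477, -0.5419, -0.4740], [-0.7303, -0.6323, -0.2291], [0.3651, -0.1919, -0.1642], [-0.1826, 0.5194, -0.8342]], R = [[5.4772, 0.3651, 2.0083], [0.0000, 5.9048, 1.4000], [0.0000, 0.0000, 2.8296]]

w_1 = (3, -4, 2, -1); ‖w_1‖ = 5.4772, so q_1 = (0.5477, -0.7303, 0.3651, -0.1826).
q_1·w_2 = 0.5477·(-3) + (-0.7303)·(-4) + 0.3651·(-1) + (-0.1826)·3 = 0.3651.
u_2 = w_2 − 0.3651·q_1 = (-3.2000, -3.7333, -1.1333, 3.0667).
‖u_2‖ = 5.9048, so q_2 = (-0.5419, -0.6323, -0.1919, 0.5194).
q_1·w_3 = 0.5477·(-1) + (-0.7303)·(-3) + 0.3651·0 + (-0.1826)·(-2) = 2.0083; q_2·w_3 = (-0.5419)·(-1) + (-0.6323)·(-3) + (-0.1919)·0 + 0.5194·(-2) = 1.4000.
u_3 = w_3 − 2.0083·q_1 − 1.4000·q_2 = (-1.3413, -0.6482, -0.4646, -2.3604).
‖u_3‖ = 2.8296, so q_3 = (-0.4740, -0.2291, -0.1642, -0.8342).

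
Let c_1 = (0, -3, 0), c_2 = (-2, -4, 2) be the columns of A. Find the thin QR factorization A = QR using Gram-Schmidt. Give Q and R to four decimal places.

c_1 = (0, -3, 0); ‖c_1‖ = 3.0000, so e_1 = (0.0000, -1.0000, 0.0000).
e_1·c_2 = 0.0000·(-2) + (-1.0000)·(-4) + 0.0000·2 = 4.0000.
u_2 = c_2 − 4.0000·e_1 = (-2.0000, 0.0000, 2.0000).
‖u_2‖ = 2.8284, so e_2 = (-0.7071, 0.0000, 0.7071).

Q = [[0.0000, -0.7071], [-1.0000, 0.0000], [0.0000, 0.7071]], R = [[3.0000, 4.0000], [0.0000, 2.8284]]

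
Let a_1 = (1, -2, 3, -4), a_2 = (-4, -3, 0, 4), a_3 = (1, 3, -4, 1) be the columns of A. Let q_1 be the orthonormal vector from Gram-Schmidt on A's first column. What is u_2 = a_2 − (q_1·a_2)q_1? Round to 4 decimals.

a_1 = (1, -2, 3, -4); ‖a_1‖ = 5.4772, so q_1 = (0.1826, -0.3651, 0.5477, -0.7303).
q_1·a_2 = 0.1826·(-4) + (-0.3651)·(-3) + 0.5477·0 + (-0.7303)·4 = -2.5560.
u_2 = a_2 + 2.5560·q_1 = (-3.5333, -3.9333, 1.4000, 2.1333).

u_2 = (-3.5333, -3.9333, 1.4000, 2.1333)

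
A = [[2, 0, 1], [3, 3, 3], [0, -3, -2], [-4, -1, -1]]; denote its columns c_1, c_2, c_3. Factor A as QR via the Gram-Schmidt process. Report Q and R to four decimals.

Q = [[0.3714, -0.2470, 0.7086], [0.5571, 0.4560, 0.3357], [0.0000, -0.8266, 0.1336], [-0.7428, 0.2185, 0.6061]], R = [[5.3852, 2.4140, 2.7854], [0.0000, 3.6294, 2.5558], [0.0000, 0.0000, 0.8423]]

c_1 = (2, 3, 0, -4); ‖c_1‖ = 5.3852, so q_1 = (0.3714, 0.5571, 0.0000, -0.7428).
q_1·c_2 = 0.3714·0 + 0.5571·3 + 0.0000·(-3) + (-0.7428)·(-1) = 2.4140.
u_2 = c_2 − 2.4140·q_1 = (-0.8966, 1.6552, -3.0000, 0.7931).
‖u_2‖ = 3.6294, so q_2 = (-0.2470, 0.4560, -0.8266, 0.2185).
q_1·c_3 = 0.3714·1 + 0.5571·3 + 0.0000·(-2) + (-0.7428)·(-1) = 2.7854; q_2·c_3 = (-0.2470)·1 + 0.4560·3 + (-0.8266)·(-2) + 0.2185·(-1) = 2.5558.
u_3 = c_3 − 2.7854·q_1 − 2.5558·q_2 = (0.5969, 0.2827, 0.1126, 0.5105).
‖u_3‖ = 0.8423, so q_3 = (0.7086, 0.3357, 0.1336, 0.6061).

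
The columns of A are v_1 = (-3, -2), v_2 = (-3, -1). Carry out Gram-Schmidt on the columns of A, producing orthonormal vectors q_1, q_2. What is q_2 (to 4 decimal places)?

q_2 = (-0.5547, 0.8321)

v_1 = (-3, -2); ‖v_1‖ = 3.6056, so q_1 = (-0.8321, -0.5547).
q_1·v_2 = (-0.8321)·(-3) + (-0.5547)·(-1) = 3.0509.
u_2 = v_2 − 3.0509·q_1 = (-0.4615, 0.6923).
‖u_2‖ = 0.8321, so q_2 = (-0.5547, 0.8321).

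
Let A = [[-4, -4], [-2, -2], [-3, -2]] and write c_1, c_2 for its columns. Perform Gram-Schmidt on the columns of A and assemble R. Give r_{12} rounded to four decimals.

r_{12} = 4.8281

c_1 = (-4, -2, -3); ‖c_1‖ = 5.3852, so q_1 = (-0.7428, -0.3714, -0.5571).
r_{12} = q_1·c_2 = 4.8281.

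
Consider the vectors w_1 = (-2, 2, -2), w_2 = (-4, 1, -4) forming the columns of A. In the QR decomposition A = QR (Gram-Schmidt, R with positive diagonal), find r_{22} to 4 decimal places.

r_{22} = 2.4495

w_1 = (-2, 2, -2); ‖w_1‖ = 3.4641, so q_1 = (-0.5774, 0.5774, -0.5774).
q_1·w_2 = (-0.5774)·(-4) + 0.5774·1 + (-0.5774)·(-4) = 5.1962.
u_2 = w_2 − 5.1962·q_1 = (-1.0000, -2.0000, -1.0000).
r_{22} = ‖u_2‖ = 2.4495.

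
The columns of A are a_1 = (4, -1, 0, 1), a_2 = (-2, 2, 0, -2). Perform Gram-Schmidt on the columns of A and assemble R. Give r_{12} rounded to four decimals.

r_{12} = -2.8284

a_1 = (4, -1, 0, 1); ‖a_1‖ = 4.2426, so e_1 = (0.9428, -0.2357, 0.0000, 0.2357).
r_{12} = e_1·a_2 = -2.8284.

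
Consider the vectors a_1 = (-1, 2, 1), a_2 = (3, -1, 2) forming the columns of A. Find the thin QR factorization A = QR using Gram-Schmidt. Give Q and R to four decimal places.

a_1 = (-1, 2, 1); ‖a_1‖ = 2.4495, so e_1 = (-0.4082, 0.8165, 0.4082).
e_1·a_2 = (-0.4082)·3 + 0.8165·(-1) + 0.4082·2 = -1.2247.
u_2 = a_2 + 1.2247·e_1 = (2.5000, 0.0000, 2.5000).
‖u_2‖ = 3.5355, so e_2 = (0.7071, 0.0000, 0.7071).

Q = [[-0.4082, 0.7071], [0.8165, 0.0000], [0.4082, 0.7071]], R = [[2.4495, -1.2247], [0.0000, 3.5355]]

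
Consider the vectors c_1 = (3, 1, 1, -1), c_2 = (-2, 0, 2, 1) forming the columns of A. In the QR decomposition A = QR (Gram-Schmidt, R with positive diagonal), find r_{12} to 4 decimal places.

r_{12} = -1.4434

q_1 = c_1/‖c_1‖ = (3, 1, 1, -1)/3.4641 = (0.8660, 0.2887, 0.2887, -0.2887).
r_{12} = q_1·c_2 = -1.4434.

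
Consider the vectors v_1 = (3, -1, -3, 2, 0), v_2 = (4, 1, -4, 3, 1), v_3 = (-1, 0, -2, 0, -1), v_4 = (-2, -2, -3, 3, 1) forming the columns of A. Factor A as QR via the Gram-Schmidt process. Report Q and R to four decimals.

e_1 = v_1/‖v_1‖ = (3, -1, -3, 2, 0)/4.7958 = (0.6255, -0.2085, -0.6255, 0.4170, 0.0000).
r_{12} = e_1·v_2 = 6.0469.
u_2 = v_2 − 6.0469·e_1 = (0.2174, 2.2609, -0.2174, 0.4783, 1.0000).
‖u_2‖ = 2.5367, so e_2 = (0.0857, 0.8913, -0.0857, 0.1885, 0.3942).
r_{13} = e_1·v_3 = 0.6255; r_{23} = e_2·v_3 = -0.3085.
u_3 = v_3 − 0.6255·e_1 + 0.3085·e_2 = (-1.3649, 0.4054, -1.6351, -0.2027, -0.8784).
‖u_3‖ = 2.3481, so e_3 = (-0.5813, 0.1727, -0.6964, -0.0863, -0.3741).
r_{14} = e_1·v_4 = 2.2937; r_{24} = e_2·v_4 = -0.7370; r_{34} = e_3·v_4 = 2.2733.
u_4 = v_4 − 2.2937·e_1 + 0.7370·e_2 − 2.2733·e_3 = (-2.0502, -1.2574, -0.0453, 2.3787, 2.1409).
‖u_4‖ = 4.0035, so e_4 = (-0.5121, -0.3141, -0.0113, 0.5941, 0.5348).

Q = [[0.6255, 0.0857, -0.5813, -0.5121], [-0.2085, 0.8913, 0.1727, -0.3141], [-0.6255, -0.0857, -0.6964, -0.0113], [0.4170, 0.1885, -0.0863, 0.5941], [0.0000, 0.3942, -0.3741, 0.5348]], R = [[4.7958, 6.0469, 0.6255, 2.2937], [0.0000, 2.5367, -0.3085, -0.7370], [0.0000, 0.0000, 2.3481, 2.2733], [0.0000, 0.0000, 0.0000, 4.0035]]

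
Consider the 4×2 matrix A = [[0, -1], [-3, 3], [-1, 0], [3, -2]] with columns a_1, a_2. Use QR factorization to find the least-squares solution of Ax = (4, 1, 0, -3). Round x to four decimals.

q_1 = a_1/‖a_1‖ = (0, -3, -1, 3)/4.3589 = (0.0000, -0.6882, -0.2294, 0.6882).
r_{12} = q_1·a_2 = -3.4412.
u_2 = a_2 + 3.4412·q_1 = (-1.0000, 0.6316, -0.7895, 0.3684).
‖u_2‖ = 1.4690, so q_2 = (-0.6807, 0.4299, -0.5374, 0.2508).
Qᵀb = (-2.7530, -3.0454).
Back-substitute: x_2 = -3.0454/1.4690 = -2.0732.
x_1 = (-2.7530 + 3.4412·(-2.0732))/4.3589 = -2.2683.

x = (-2.2683, -2.0732)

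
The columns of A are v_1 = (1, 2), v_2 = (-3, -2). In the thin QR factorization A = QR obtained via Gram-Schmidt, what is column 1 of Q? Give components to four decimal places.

q_1 = v_1/‖v_1‖ = (1, 2)/2.2361 = (0.4472, 0.8944).

q_1 = (0.4472, 0.8944)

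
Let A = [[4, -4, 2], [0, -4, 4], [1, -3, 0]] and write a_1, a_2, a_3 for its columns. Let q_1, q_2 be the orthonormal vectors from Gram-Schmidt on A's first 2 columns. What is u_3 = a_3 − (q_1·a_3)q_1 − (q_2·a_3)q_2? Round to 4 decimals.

u_3 = (0.4762, 0.9524, -1.9048)

q_1 = a_1/‖a_1‖ = (4, 0, 1)/4.1231 = (0.9701, 0.0000, 0.2425).
r_{12} = q_1·a_2 = -4.6082.
u_2 = a_2 + 4.6082·q_1 = (0.4706, -4.0000, -1.8824).
‖u_2‖ = 4.4458, so q_2 = (0.1059, -0.8997, -0.4234).
r_{13} = q_1·a_3 = 1.9403; r_{23} = q_2·a_3 = -3.3872.
u_3 = a_3 − 1.9403·q_1 + 3.3872·q_2 = (0.4762, 0.9524, -1.9048).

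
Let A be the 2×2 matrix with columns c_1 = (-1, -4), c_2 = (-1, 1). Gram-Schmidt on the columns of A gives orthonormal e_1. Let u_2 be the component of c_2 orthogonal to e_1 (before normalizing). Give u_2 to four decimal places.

u_2 = (-1.1765, 0.2941)

c_1 = (-1, -4); ‖c_1‖ = 4.1231, so e_1 = (-0.2425, -0.9701).
e_1·c_2 = (-0.2425)·(-1) + (-0.9701)·1 = -0.7276.
u_2 = c_2 + 0.7276·e_1 = (-1.1765, 0.2941).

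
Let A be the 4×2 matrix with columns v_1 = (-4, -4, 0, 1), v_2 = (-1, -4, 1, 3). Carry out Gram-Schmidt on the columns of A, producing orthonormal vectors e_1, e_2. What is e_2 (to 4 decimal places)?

e_2 = (0.5398, -0.3660, 0.3019, 0.6953)

e_1 = v_1/‖v_1‖ = (-4, -4, 0, 1)/5.7446 = (-0.6963, -0.6963, 0.0000, 0.1741).
r_{12} = e_1·v_2 = 4.0038.
u_2 = v_2 − 4.0038·e_1 = (1.7879, -1.2121, 1.0000, 2.3030).
‖u_2‖ = 3.3121, so e_2 = (0.5398, -0.3660, 0.3019, 0.6953).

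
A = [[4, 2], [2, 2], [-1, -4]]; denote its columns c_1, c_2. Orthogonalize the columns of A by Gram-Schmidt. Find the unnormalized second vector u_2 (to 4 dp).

u_2 = (-1.0476, 0.4762, -3.2381)

c_1 = (4, 2, -1); ‖c_1‖ = 4.5826, so e_1 = (0.8729, 0.4364, -0.2182).
e_1·c_2 = 0.8729·2 + 0.4364·2 + (-0.2182)·(-4) = 3.4915.
u_2 = c_2 − 3.4915·e_1 = (-1.0476, 0.4762, -3.2381).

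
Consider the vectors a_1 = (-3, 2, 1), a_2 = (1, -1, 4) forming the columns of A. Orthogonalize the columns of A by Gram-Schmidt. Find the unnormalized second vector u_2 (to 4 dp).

q_1 = a_1/‖a_1‖ = (-3, 2, 1)/3.7417 = (-0.8018, 0.5345, 0.2673).
r_{12} = q_1·a_2 = -0.2673.
u_2 = a_2 + 0.2673·q_1 = (0.7857, -0.8571, 4.0714).

u_2 = (0.7857, -0.8571, 4.0714)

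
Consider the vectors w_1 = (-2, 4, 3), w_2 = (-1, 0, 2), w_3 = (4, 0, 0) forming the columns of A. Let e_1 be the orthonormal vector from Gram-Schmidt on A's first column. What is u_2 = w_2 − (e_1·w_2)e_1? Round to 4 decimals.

w_1 = (-2, 4, 3); ‖w_1‖ = 5.3852, so e_1 = (-0.3714, 0.7428, 0.5571).
e_1·w_2 = (-0.3714)·(-1) + 0.7428·0 + 0.5571·2 = 1.4856.
u_2 = w_2 − 1.4856·e_1 = (-0.4483, -1.1034, 1.1724).

u_2 = (-0.4483, -1.1034, 1.1724)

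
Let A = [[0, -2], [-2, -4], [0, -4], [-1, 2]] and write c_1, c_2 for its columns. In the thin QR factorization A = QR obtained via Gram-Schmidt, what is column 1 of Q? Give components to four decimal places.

c_1 = (0, -2, 0, -1); ‖c_1‖ = 2.2361, so q_1 = (0.0000, -0.8944, 0.0000, -0.4472).

q_1 = (0.0000, -0.8944, 0.0000, -0.4472)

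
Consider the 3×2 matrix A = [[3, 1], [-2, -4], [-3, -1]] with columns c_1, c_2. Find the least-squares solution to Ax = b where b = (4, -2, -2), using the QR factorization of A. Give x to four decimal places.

c_1 = (3, -2, -3); ‖c_1‖ = 4.6904, so e_1 = (0.6396, -0.4264, -0.6396).
e_1·c_2 = 0.6396·1 + (-0.4264)·(-4) + (-0.6396)·(-1) = 2.9848.
u_2 = c_2 − 2.9848·e_1 = (-0.9091, -2.7273, 0.9091).
‖u_2‖ = 3.0151, so e_2 = (-0.3015, -0.9045, 0.3015).
Qᵀb = (4.6904, 0.0000).
Back-substitute: x_2 = 0.0000/3.0151 = 0.0000.
x_1 = (4.6904 − 2.9848·0.0000)/4.6904 = 1.0000.

x = (1.0000, 0.0000)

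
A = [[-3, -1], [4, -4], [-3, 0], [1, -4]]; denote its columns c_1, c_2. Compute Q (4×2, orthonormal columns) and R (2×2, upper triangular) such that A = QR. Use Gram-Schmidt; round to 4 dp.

Q = [[-0.5071, -0.4940], [0.6761, -0.4136], [-0.5071, -0.2929], [0.1690, -0.7065]], R = [[5.9161, -2.8735], [0.0000, 4.9742]]

c_1 = (-3, 4, -3, 1); ‖c_1‖ = 5.9161, so q_1 = (-0.5071, 0.6761, -0.5071, 0.1690).
q_1·c_2 = (-0.5071)·(-1) + 0.6761·(-4) + (-0.5071)·0 + 0.1690·(-4) = -2.8735.
u_2 = c_2 + 2.8735·q_1 = (-2.4571, -2.0571, -1.4571, -3.5143).
‖u_2‖ = 4.9742, so q_2 = (-0.4940, -0.4136, -0.2929, -0.7065).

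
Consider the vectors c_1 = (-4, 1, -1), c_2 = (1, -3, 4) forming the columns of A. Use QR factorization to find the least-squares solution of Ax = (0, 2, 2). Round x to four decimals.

x = (0.0634, 0.1037)

c_1 = (-4, 1, -1); ‖c_1‖ = 4.2426, so q_1 = (-0.9428, 0.2357, -0.2357).
q_1·c_2 = (-0.9428)·1 + 0.2357·(-3) + (-0.2357)·4 = -2.5927.
u_2 = c_2 + 2.5927·q_1 = (-1.4444, -2.3889, 3.3889).
‖u_2‖ = 4.3906, so q_2 = (-0.3290, -0.5441, 0.7718).
Qᵀb = (0.0000, 0.4555).
Back-substitute: x_2 = 0.4555/4.3906 = 0.1037.
x_1 = (0.0000 + 2.5927·0.1037)/4.2426 = 0.0634.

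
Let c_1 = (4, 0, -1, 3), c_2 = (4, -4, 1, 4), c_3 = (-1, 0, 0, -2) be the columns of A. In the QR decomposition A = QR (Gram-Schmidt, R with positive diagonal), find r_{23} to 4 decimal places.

c_1 = (4, 0, -1, 3); ‖c_1‖ = 5.0990, so q_1 = (0.7845, 0.0000, -0.1961, 0.5883).
q_1·c_2 = 0.7845·4 + 0.0000·(-4) + (-0.1961)·1 + 0.5883·4 = 5.2951.
u_2 = c_2 − 5.2951·q_1 = (-0.1538, -4.0000, 2.0385, 0.8846).
‖u_2‖ = 4.5784, so q_2 = (-0.0336, -0.8737, 0.4452, 0.1932).
r_{23} = q_2·c_3 = -0.3528.

r_{23} = -0.3528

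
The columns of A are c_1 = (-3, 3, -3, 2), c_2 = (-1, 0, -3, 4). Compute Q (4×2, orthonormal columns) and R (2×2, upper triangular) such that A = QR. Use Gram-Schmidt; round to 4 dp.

c_1 = (-3, 3, -3, 2); ‖c_1‖ = 5.5678, so e_1 = (-0.5388, 0.5388, -0.5388, 0.3592).
e_1·c_2 = (-0.5388)·(-1) + 0.5388·0 + (-0.5388)·(-3) + 0.3592·4 = 3.5921.
u_2 = c_2 − 3.5921·e_1 = (0.9355, -1.9355, -1.0645, 2.7097).
‖u_2‖ = 3.6189, so e_2 = (0.2585, -0.5348, -0.2942, 0.7487).

Q = [[-0.5388, 0.2585], [0.5388, -0.5348], [-0.5388, -0.2942], [0.3592, 0.7487]], R = [[5.5678, 3.5921], [0.0000, 3.6189]]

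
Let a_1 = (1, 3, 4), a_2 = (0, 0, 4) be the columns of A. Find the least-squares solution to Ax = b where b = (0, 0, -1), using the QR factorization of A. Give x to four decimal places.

q_1 = a_1/‖a_1‖ = (1, 3, 4)/5.0990 = (0.1961, 0.5883, 0.7845).
r_{12} = q_1·a_2 = 3.1379.
u_2 = a_2 − 3.1379·q_1 = (-0.6154, -1.8462, 1.5385).
‖u_2‖ = 2.4807, so q_2 = (-0.2481, -0.7442, 0.6202).
Qᵀb = (-0.7845, -0.6202).
Back-substitute: x_2 = -0.6202/2.4807 = -0.2500.
x_1 = (-0.7845 − 3.1379·(-0.2500))/5.0990 = 0.0000.

x = (0.0000, -0.2500)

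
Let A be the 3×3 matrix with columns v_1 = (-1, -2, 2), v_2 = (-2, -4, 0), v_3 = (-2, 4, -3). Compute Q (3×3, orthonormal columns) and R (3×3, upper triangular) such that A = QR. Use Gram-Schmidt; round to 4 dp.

v_1 = (-1, -2, 2); ‖v_1‖ = 3.0000, so e_1 = (-0.3333, -0.6667, 0.6667).
e_1·v_2 = (-0.3333)·(-2) + (-0.6667)·(-4) + 0.6667·0 = 3.3333.
u_2 = v_2 − 3.3333·e_1 = (-0.8889, -1.7778, -2.2222).
‖u_2‖ = 2.9814, so e_2 = (-0.2981, -0.5963, -0.7454).
e_1·v_3 = (-0.3333)·(-2) + (-0.6667)·4 + 0.6667·(-3) = -4.0000; e_2·v_3 = (-0.2981)·(-2) + (-0.5963)·4 + (-0.7454)·(-3) = 0.4472.
u_3 = v_3 + 4.0000·e_1 − 0.4472·e_2 = (-3.2000, 1.6000, 0.0000).
‖u_3‖ = 3.5777, so e_3 = (-0.8944, 0.4472, 0.0000).

Q = [[-0.3333, -0.2981, -0.8944], [-0.6667, -0.5963, 0.4472], [0.6667, -0.7454, 0.0000]], R = [[3.0000, 3.3333, -4.0000], [0.0000, 2.9814, 0.4472], [0.0000, 0.0000, 3.5777]]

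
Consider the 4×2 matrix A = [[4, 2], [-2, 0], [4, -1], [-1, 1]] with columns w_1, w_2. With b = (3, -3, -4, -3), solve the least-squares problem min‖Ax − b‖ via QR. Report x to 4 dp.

w_1 = (4, -2, 4, -1); ‖w_1‖ = 6.0828, so q_1 = (0.6576, -0.3288, 0.6576, -0.1644).
q_1·w_2 = 0.6576·2 + (-0.3288)·0 + 0.6576·(-1) + (-0.1644)·1 = 0.4932.
u_2 = w_2 − 0.4932·q_1 = (1.6757, 0.1622, -1.3243, 1.0811).
‖u_2‖ = 2.3993, so q_2 = (0.6984, 0.0676, -0.5520, 0.4506).
Qᵀb = (0.8220, 2.7485).
Back-substitute: x_2 = 2.7485/2.3993 = 1.1455.
x_1 = (0.8220 − 0.4932·1.1455)/6.0828 = 0.0423.

x = (0.0423, 1.1455)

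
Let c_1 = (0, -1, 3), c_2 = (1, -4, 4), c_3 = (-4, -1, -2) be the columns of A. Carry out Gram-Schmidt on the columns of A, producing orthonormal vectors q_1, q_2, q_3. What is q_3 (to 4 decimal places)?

q_3 = (-0.9300, -0.3487, -0.1162)

c_1 = (0, -1, 3); ‖c_1‖ = 3.1623, so q_1 = (0.0000, -0.3162, 0.9487).
q_1·c_2 = 0.0000·1 + (-0.3162)·(-4) + 0.9487·4 = 5.0596.
u_2 = c_2 − 5.0596·q_1 = (1.0000, -2.4000, -0.8000).
‖u_2‖ = 2.7203, so q_2 = (0.3676, -0.8823, -0.2941).
q_1·c_3 = 0.0000·(-4) + (-0.3162)·(-1) + 0.9487·(-2) = -1.5811; q_2·c_3 = 0.3676·(-4) + (-0.8823)·(-1) + (-0.2941)·(-2) = 0.0000.
u_3 = c_3 + 1.5811·q_1 + 0.0000·q_2 = (-4.0000, -1.5000, -0.5000).
‖u_3‖ = 4.3012, so q_3 = (-0.9300, -0.3487, -0.1162).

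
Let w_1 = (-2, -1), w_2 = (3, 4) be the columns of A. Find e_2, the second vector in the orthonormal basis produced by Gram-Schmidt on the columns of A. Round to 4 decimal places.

e_2 = (-0.4472, 0.8944)

e_1 = w_1/‖w_1‖ = (-2, -1)/2.2361 = (-0.8944, -0.4472).
r_{12} = e_1·w_2 = -4.4721.
u_2 = w_2 + 4.4721·e_1 = (-1.0000, 2.0000).
‖u_2‖ = 2.2361, so e_2 = (-0.4472, 0.8944).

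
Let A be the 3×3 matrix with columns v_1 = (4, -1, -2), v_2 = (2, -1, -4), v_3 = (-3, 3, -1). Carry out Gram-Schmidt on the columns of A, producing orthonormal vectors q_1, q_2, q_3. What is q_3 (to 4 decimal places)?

q_3 = (0.1622, 0.9733, -0.1622)

v_1 = (4, -1, -2); ‖v_1‖ = 4.5826, so q_1 = (0.8729, -0.2182, -0.4364).
q_1·v_2 = 0.8729·2 + (-0.2182)·(-1) + (-0.4364)·(-4) = 3.7097.
u_2 = v_2 − 3.7097·q_1 = (-1.2381, -0.1905, -2.3810).
‖u_2‖ = 2.6904, so q_2 = (-0.4602, -0.0708, -0.8850).
q_1·v_3 = 0.8729·(-3) + (-0.2182)·3 + (-0.4364)·(-1) = -2.8368; q_2·v_3 = (-0.4602)·(-3) + (-0.0708)·3 + (-0.8850)·(-1) = 2.0532.
u_3 = v_3 + 2.8368·q_1 − 2.0532·q_2 = (0.4211, 2.5263, -0.4211).
‖u_3‖ = 2.5955, so q_3 = (0.1622, 0.9733, -0.1622).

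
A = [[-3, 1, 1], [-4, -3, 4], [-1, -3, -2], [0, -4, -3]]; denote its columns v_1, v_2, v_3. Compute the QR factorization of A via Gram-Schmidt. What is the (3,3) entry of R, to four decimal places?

v_1 = (-3, -4, -1, 0); ‖v_1‖ = 5.0990, so q_1 = (-0.5883, -0.7845, -0.1961, 0.0000).
q_1·v_2 = (-0.5883)·1 + (-0.7845)·(-3) + (-0.1961)·(-3) + 0.0000·(-4) = 2.3534.
u_2 = v_2 − 2.3534·q_1 = (2.3846, -1.1538, -2.5385, -4.0000).
‖u_2‖ = 5.4278, so q_2 = (0.4393, -0.2126, -0.4677, -0.7369).
q_1·v_3 = (-0.5883)·1 + (-0.7845)·4 + (-0.1961)·(-2) + 0.0000·(-3) = -3.3340; q_2·v_3 = 0.4393·1 + (-0.2126)·4 + (-0.4677)·(-2) + (-0.7369)·(-3) = 2.7352.
u_3 = v_3 + 3.3340·q_1 − 2.7352·q_2 = (-2.1632, 1.9661, -1.3747, -0.9843).
r_{33} = ‖u_3‖ = 3.3769.

r_{33} = 3.3769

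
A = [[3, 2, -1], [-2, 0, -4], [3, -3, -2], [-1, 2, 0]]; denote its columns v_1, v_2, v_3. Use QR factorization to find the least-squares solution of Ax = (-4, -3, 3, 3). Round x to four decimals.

x = (-0.1554, -0.8408, 0.6289)

v_1 = (3, -2, 3, -1); ‖v_1‖ = 4.7958, so e_1 = (0.6255, -0.4170, 0.6255, -0.2085).
e_1·v_2 = 0.6255·2 + (-0.4170)·0 + 0.6255·(-3) + (-0.2085)·2 = -1.0426.
u_2 = v_2 + 1.0426·e_1 = (2.6522, -0.4348, -2.3478, 1.7826).
‖u_2‖ = 3.9891, so e_2 = (0.6649, -0.1090, -0.5886, 0.4469).
e_1·v_3 = 0.6255·(-1) + (-0.4170)·(-4) + 0.6255·(-2) + (-0.2085)·0 = -0.2085; e_2·v_3 = 0.6649·(-1) + (-0.1090)·(-4) + (-0.5886)·(-2) + 0.4469·0 = 0.9482.
u_3 = v_3 + 0.2085·e_1 − 0.9482·e_2 = (-1.5000, -3.9836, -1.3115, -0.4672).
‖u_3‖ = 4.4785, so e_3 = (-0.3349, -0.8895, -0.2928, -0.1043).
Qᵀb = (0.0000, -2.7575, 2.8167).
Back-substitute: x_3 = 2.8167/4.4785 = 0.6289.
x_2 = (-2.7575 − 0.9482·0.6289)/3.9891 = -0.8408.
x_1 = (0.0000 + 1.0426·(-0.8408) + 0.2085·0.6289)/4.7958 = -0.1554.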